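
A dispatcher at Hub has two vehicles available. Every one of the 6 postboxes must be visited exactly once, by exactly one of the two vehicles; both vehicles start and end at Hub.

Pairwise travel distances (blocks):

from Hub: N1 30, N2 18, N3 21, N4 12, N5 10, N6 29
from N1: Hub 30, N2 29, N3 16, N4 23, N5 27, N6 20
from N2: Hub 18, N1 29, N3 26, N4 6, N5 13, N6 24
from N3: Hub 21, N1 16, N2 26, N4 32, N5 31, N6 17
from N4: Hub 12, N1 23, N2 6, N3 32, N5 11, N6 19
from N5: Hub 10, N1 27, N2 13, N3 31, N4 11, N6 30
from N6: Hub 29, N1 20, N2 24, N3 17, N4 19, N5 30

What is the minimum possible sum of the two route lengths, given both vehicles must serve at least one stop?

Minimum combined distance: 119 blocks.

Check every non-empty split of the stops between the two vehicles; for each half take its own optimal tour:
  {N1} + {N2, N3, N4, N5, N6}: 60 + 86 = 146
  {N2} + {N1, N3, N4, N5, N6}: 36 + 97 = 133
  {N1, N2} + {N3, N4, N5, N6}: 77 + 78 = 155
  {N3} + {N1, N2, N4, N5, N6}: 42 + 98 = 140
  {N1, N3} + {N2, N4, N5, N6}: 67 + 77 = 144
  {N2, N3} + {N1, N4, N5, N6}: 65 + 88 = 153
  … (31 splits in total)
  {N5} + {N1, N2, N3, N4, N6}: 20 + 99 = 119  ← best
Best: vehicle 1 Hub → N5 → Hub = 20; vehicle 2 Hub → N3 → N1 → N6 → N2 → N4 → Hub = 99; combined 119.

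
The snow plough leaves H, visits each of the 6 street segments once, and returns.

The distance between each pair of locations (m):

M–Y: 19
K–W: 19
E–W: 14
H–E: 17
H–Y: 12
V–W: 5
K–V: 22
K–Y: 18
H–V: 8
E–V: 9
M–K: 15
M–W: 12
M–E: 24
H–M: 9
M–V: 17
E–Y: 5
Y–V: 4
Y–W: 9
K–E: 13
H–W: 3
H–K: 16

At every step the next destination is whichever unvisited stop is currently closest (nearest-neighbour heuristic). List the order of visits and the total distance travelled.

54 m along H → W → V → Y → E → K → M → H.

From H: distances to unvisited — W=3, V=8, M=9, Y=12, K=16, E=17. Nearest is W (3).
From W: distances to unvisited — V=5, Y=9, M=12, E=14, K=19. Nearest is V (5).
From V: distances to unvisited — Y=4, E=9, M=17, K=22. Nearest is Y (4).
From Y: distances to unvisited — E=5, K=18, M=19. Nearest is E (5).
From E: distances to unvisited — K=13, M=24. Nearest is K (13).
From K: distances to unvisited — M=15. Nearest is M (15).
Return M→H: 9.
Total = 3 + 5 + 4 + 5 + 13 + 15 + 9 = 54.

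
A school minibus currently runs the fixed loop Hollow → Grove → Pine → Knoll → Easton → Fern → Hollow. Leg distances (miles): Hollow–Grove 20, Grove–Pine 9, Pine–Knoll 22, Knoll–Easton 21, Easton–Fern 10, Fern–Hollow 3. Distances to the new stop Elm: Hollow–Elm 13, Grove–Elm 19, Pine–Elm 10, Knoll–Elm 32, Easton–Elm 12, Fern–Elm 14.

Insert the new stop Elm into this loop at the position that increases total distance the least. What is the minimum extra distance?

Insertion cost between consecutive stops i–j is d(i,Elm) + d(Elm,j) − d(i,j):
  between Hollow and Grove: 13 + 19 − 20 = 12
  between Grove and Pine: 19 + 10 − 9 = 20
  between Pine and Knoll: 10 + 32 − 22 = 20
  between Knoll and Easton: 32 + 12 − 21 = 23
  between Easton and Fern: 12 + 14 − 10 = 16
  between Fern and Hollow: 14 + 13 − 3 = 24
Cheapest insertion is between Hollow and Grove, adding 12.
New total = 85 + 12 = 97.

Minimum extra distance: 12 miles, inserting Elm between Hollow and Grove.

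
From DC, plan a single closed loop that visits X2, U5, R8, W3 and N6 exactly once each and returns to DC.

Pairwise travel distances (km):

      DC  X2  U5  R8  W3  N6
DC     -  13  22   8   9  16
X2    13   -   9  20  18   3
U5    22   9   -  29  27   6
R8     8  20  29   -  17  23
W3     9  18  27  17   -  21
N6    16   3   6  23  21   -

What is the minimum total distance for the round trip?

There are 60 distinct closed tours to check (reversals are equivalent).
DC-X2-U5-R8-W3-N6-DC: 13+9+29+17+21+16 = 105
DC-X2-U5-R8-N6-W3-DC: 13+9+29+23+21+9 = 104
DC-X2-U5-W3-R8-N6-DC: 13+9+27+17+23+16 = 105
DC-X2-U5-W3-N6-R8-DC: 13+9+27+21+23+8 = 101
DC-X2-U5-N6-R8-W3-DC: 13+9+6+23+17+9 = 77
DC-X2-U5-N6-W3-R8-DC: 13+9+6+21+17+8 = 74
DC-X2-R8-U5-W3-N6-DC: 13+20+29+27+21+16 = 126
DC-X2-R8-U5-N6-W3-DC: 13+20+29+6+21+9 = 98
DC-X2-R8-W3-U5-N6-DC: 13+20+17+27+6+16 = 99
DC-X2-R8-W3-N6-U5-DC: 13+20+17+21+6+22 = 99
DC-X2-R8-N6-U5-W3-DC: 13+20+23+6+27+9 = 98
DC-X2-R8-N6-W3-U5-DC: 13+20+23+21+27+22 = 126
DC-X2-W3-U5-R8-N6-DC: 13+18+27+29+23+16 = 126
DC-X2-W3-U5-N6-R8-DC: 13+18+27+6+23+8 = 95
… (46 more)
DC-R8-X2-U5-N6-W3-DC: 8+20+9+6+21+9 = 73  ← best
The minimum is 73.
One optimal route: DC → R8 → X2 → U5 → N6 → W3 → DC (or its reverse).

Shortest round trip = 73 km.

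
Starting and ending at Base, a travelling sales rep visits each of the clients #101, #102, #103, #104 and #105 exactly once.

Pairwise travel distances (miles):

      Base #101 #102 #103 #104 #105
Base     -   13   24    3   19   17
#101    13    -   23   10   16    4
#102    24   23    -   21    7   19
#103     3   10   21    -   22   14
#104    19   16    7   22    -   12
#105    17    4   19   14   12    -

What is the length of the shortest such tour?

Shortest round trip = 60 miles.

With 5 stops there are 5!/2 = 60 distinct round trips (a route and its reverse cost the same).
Base - #101 - #102 - #103 - #104 - #105 - Base: 13+23+21+22+12+17 = 108
Base - #101 - #102 - #103 - #105 - #104 - Base: 13+23+21+14+12+19 = 102
Base - #101 - #102 - #104 - #103 - #105 - Base: 13+23+7+22+14+17 = 96
Base - #101 - #102 - #104 - #105 - #103 - Base: 13+23+7+12+14+3 = 72
Base - #101 - #102 - #105 - #103 - #104 - Base: 13+23+19+14+22+19 = 110
Base - #101 - #102 - #105 - #104 - #103 - Base: 13+23+19+12+22+3 = 92
Base - #101 - #103 - #102 - #104 - #105 - Base: 13+10+21+7+12+17 = 80
Base - #101 - #103 - #102 - #105 - #104 - Base: 13+10+21+19+12+19 = 94
Base - #101 - #103 - #104 - #102 - #105 - Base: 13+10+22+7+19+17 = 88
Base - #101 - #103 - #104 - #105 - #102 - Base: 13+10+22+12+19+24 = 100
Base - #101 - #103 - #105 - #102 - #104 - Base: 13+10+14+19+7+19 = 82
Base - #101 - #103 - #105 - #104 - #102 - Base: 13+10+14+12+7+24 = 80
Base - #101 - #104 - #102 - #103 - #105 - Base: 13+16+7+21+14+17 = 88
Base - #101 - #104 - #102 - #105 - #103 - Base: 13+16+7+19+14+3 = 72
… (46 more)
Base - #101 - #105 - #104 - #102 - #103 - Base: 13+4+12+7+21+3 = 60  ← best
The minimum is 60.
One optimal route: Base → #101 → #105 → #104 → #102 → #103 → Base (or its reverse).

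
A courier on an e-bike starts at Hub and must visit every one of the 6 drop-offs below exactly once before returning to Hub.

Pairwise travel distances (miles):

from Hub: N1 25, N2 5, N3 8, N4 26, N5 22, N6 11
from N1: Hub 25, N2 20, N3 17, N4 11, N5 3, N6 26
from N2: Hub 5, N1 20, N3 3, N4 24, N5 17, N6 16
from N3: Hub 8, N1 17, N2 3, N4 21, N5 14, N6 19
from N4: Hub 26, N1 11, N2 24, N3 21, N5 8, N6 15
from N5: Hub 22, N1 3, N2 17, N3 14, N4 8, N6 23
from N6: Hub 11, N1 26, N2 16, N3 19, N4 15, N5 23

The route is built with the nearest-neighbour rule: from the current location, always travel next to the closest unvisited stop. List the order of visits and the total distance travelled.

62 miles along Hub → N2 → N3 → N5 → N1 → N4 → N6 → Hub.

From Hub: distances to unvisited — N2=5, N3=8, N6=11, N5=22, N1=25, N4=26. Nearest is N2 (5).
From N2: distances to unvisited — N3=3, N6=16, N5=17, N1=20, N4=24. Nearest is N3 (3).
From N3: distances to unvisited — N5=14, N1=17, N6=19, N4=21. Nearest is N5 (14).
From N5: distances to unvisited — N1=3, N4=8, N6=23. Nearest is N1 (3).
From N1: distances to unvisited — N4=11, N6=26. Nearest is N4 (11).
From N4: distances to unvisited — N6=15. Nearest is N6 (15).
Return N6→Hub: 11.
Total = 5 + 3 + 14 + 3 + 11 + 15 + 11 = 62.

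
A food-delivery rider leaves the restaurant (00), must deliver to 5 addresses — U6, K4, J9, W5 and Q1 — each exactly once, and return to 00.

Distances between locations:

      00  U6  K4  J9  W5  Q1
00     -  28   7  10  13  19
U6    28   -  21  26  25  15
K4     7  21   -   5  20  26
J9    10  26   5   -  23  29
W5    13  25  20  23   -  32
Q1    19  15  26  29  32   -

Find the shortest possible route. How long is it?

94 — the shortest possible round trip.

With 5 stops there are 5!/2 = 60 distinct round trips (a route and its reverse cost the same).
00-U6-K4-J9-W5-Q1-00: 28+21+5+23+32+19 = 128
00-U6-K4-J9-Q1-W5-00: 28+21+5+29+32+13 = 128
00-U6-K4-W5-J9-Q1-00: 28+21+20+23+29+19 = 140
00-U6-K4-W5-Q1-J9-00: 28+21+20+32+29+10 = 140
00-U6-K4-Q1-J9-W5-00: 28+21+26+29+23+13 = 140
00-U6-K4-Q1-W5-J9-00: 28+21+26+32+23+10 = 140
00-U6-J9-K4-W5-Q1-00: 28+26+5+20+32+19 = 130
00-U6-J9-K4-Q1-W5-00: 28+26+5+26+32+13 = 130
00-U6-J9-W5-K4-Q1-00: 28+26+23+20+26+19 = 142
00-U6-J9-W5-Q1-K4-00: 28+26+23+32+26+7 = 142
00-U6-J9-Q1-K4-W5-00: 28+26+29+26+20+13 = 142
00-U6-J9-Q1-W5-K4-00: 28+26+29+32+20+7 = 142
00-U6-W5-K4-J9-Q1-00: 28+25+20+5+29+19 = 126
00-U6-W5-K4-Q1-J9-00: 28+25+20+26+29+10 = 138
… (46 more)
00-K4-J9-W5-U6-Q1-00: 7+5+23+25+15+19 = 94  ← best
The minimum is 94.
One optimal route: 00 → K4 → J9 → W5 → U6 → Q1 → 00 (or its reverse).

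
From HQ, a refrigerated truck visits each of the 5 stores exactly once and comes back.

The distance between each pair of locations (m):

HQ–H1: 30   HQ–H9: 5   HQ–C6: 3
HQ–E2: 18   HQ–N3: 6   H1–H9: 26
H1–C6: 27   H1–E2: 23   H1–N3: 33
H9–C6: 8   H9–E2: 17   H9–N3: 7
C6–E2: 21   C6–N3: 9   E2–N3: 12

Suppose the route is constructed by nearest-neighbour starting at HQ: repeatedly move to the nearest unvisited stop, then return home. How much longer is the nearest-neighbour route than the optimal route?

6 m longer than the optimal tour.

HQ: C6=3, H9=5, N3=6, E2=18, H1=30 ⇒ C6
C6: H9=8, N3=9, E2=21, H1=27 ⇒ H9
H9: N3=7, E2=17, H1=26 ⇒ N3
N3: E2=12, H1=33 ⇒ E2
E2: H1=23 ⇒ H1
NN route HQ → C6 → H9 → N3 → E2 → H1 → HQ costs 83.
Optimal: HQ → H9 → N3 → E2 → H1 → C6 → HQ costs 77 (by enumerating all 60 distinct tours).
Excess = 83 − 77 = 6.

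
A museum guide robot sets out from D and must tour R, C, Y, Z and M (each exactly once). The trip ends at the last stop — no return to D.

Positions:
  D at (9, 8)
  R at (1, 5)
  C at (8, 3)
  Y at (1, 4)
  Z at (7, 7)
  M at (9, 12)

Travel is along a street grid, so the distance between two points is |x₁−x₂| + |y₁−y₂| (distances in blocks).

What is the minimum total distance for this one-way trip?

Shortest open route: 25 blocks.

There are 5! = 120 possible orderings.
D - R - C - Y - Z - M: 11+9+8+9+7 = 44
D - R - C - Y - M - Z: 11+9+8+16+7 = 51
D - R - C - Z - Y - M: 11+9+5+9+16 = 50
D - R - C - Z - M - Y: 11+9+5+7+16 = 48
D - R - C - M - Y - Z: 11+9+10+16+9 = 55
D - R - C - M - Z - Y: 11+9+10+7+9 = 46
D - R - Y - C - Z - M: 11+1+8+5+7 = 32
D - R - Y - C - M - Z: 11+1+8+10+7 = 37
D - R - Y - Z - C - M: 11+1+9+5+10 = 36
D - R - Y - Z - M - C: 11+1+9+7+10 = 38
D - R - Y - M - C - Z: 11+1+16+10+5 = 43
D - R - Y - M - Z - C: 11+1+16+7+5 = 40
D - R - Z - C - Y - M: 11+8+5+8+16 = 48
D - R - Z - C - M - Y: 11+8+5+10+16 = 50
… (106 more)
D - M - Z - C - Y - R: 4+7+5+8+1 = 25  ← best
The minimum is 25.
One shortest path: D → M → Z → C → Y → R.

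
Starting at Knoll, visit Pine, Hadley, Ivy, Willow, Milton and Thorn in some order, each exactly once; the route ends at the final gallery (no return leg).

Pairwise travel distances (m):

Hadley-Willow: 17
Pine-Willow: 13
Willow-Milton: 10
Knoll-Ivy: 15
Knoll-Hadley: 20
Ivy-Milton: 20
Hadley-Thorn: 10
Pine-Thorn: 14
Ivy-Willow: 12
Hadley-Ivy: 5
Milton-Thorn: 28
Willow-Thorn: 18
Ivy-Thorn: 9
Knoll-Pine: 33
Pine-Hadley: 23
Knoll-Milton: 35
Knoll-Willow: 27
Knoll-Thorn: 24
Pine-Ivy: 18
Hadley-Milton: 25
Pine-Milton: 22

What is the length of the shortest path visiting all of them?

Minimum one-way distance = 67 m.

There are 6! = 720 possible orderings.
Knoll - Pine - Hadley - Ivy - Willow - Milton - Thorn: 33+23+5+12+10+28 = 111
Knoll - Pine - Hadley - Ivy - Willow - Thorn - Milton: 33+23+5+12+18+28 = 119
Knoll - Pine - Hadley - Ivy - Milton - Willow - Thorn: 33+23+5+20+10+18 = 109
Knoll - Pine - Hadley - Ivy - Milton - Thorn - Willow: 33+23+5+20+28+18 = 127
Knoll - Pine - Hadley - Ivy - Thorn - Willow - Milton: 33+23+5+9+18+10 = 98
Knoll - Pine - Hadley - Ivy - Thorn - Milton - Willow: 33+23+5+9+28+10 = 108
Knoll - Pine - Hadley - Willow - Ivy - Milton - Thorn: 33+23+17+12+20+28 = 133
Knoll - Pine - Hadley - Willow - Ivy - Thorn - Milton: 33+23+17+12+9+28 = 122
… (712 more)
Knoll - Ivy - Hadley - Thorn - Pine - Willow - Milton: 15+5+10+14+13+10 = 67  ← best
The minimum is 67.
One shortest path: Knoll → Ivy → Hadley → Thorn → Pine → Willow → Milton.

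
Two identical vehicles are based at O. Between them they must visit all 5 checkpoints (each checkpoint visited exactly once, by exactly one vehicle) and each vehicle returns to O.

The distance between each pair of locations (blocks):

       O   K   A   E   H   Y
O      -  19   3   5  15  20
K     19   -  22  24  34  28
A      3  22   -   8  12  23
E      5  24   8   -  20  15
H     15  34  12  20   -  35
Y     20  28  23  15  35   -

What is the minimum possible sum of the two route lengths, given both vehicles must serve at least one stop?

There are 2^4 − 1 = 15 ways to divide the 5 stops into two non-empty groups. For each, the best each vehicle can do is its own shortest tour through its group:
  {K} + {A, E, H, Y}: 38 + 70 = 108
  {A} + {K, E, H, Y}: 6 + 97 = 103
  {K, A} + {E, H, Y}: 44 + 70 = 114
  {E} + {K, A, H, Y}: 10 + 97 = 107
  {K, E} + {A, H, Y}: 48 + 70 = 118
  {A, E} + {K, H, Y}: 16 + 97 = 113
  … (15 splits in total)
  {A, H} + {K, E, Y}: 30 + 67 = 97  ← best
Best: vehicle 1 O → A → H → O = 30; vehicle 2 O → K → Y → E → O = 67; combined 97.

Minimum combined distance: 97 blocks.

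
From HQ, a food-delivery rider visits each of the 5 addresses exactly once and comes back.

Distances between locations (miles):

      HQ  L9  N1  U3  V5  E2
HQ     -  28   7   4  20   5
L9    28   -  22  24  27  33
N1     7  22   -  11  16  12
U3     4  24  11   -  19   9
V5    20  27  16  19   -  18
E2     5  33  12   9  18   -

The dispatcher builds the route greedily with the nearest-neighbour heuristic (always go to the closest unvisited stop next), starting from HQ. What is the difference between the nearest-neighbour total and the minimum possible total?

Excess over optimum: 9 miles.

From HQ: U3=4, E2=5, N1=7, V5=20, L9=28 → choose U3 (4).
From U3: E2=9, N1=11, V5=19, L9=24 → choose E2 (9).
From E2: N1=12, V5=18, L9=33 → choose N1 (12).
From N1: V5=16, L9=22 → choose V5 (16).
From V5: L9=27 → choose L9 (27).
NN route HQ → U3 → E2 → N1 → V5 → L9 → HQ costs 96.
Optimal: HQ → N1 → L9 → V5 → E2 → U3 → HQ costs 87 (by enumerating all 60 distinct tours).
Excess = 96 − 87 = 9.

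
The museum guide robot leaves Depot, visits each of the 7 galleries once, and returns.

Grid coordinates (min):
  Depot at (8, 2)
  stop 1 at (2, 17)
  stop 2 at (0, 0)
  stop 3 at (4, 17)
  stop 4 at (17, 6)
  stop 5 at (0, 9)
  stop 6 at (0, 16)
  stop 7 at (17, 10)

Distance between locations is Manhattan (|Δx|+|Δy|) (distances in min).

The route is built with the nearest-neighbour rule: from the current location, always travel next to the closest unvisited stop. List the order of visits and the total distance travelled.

Nearest-neighbour total = 68 min; route Depot → stop 2 → stop 5 → stop 6 → stop 1 → stop 3 → stop 7 → stop 4 → Depot.

From Depot: distances to unvisited — stop 2=10, stop 4=13, stop 5=15, stop 7=17, stop 3=19, stop 1=21, stop 6=22. Nearest is stop 2 (10).
From stop 2: distances to unvisited — stop 5=9, stop 6=16, stop 1=19, stop 3=21, stop 4=23, stop 7=27. Nearest is stop 5 (9).
From stop 5: distances to unvisited — stop 6=7, stop 1=10, stop 3=12, stop 7=18, stop 4=20. Nearest is stop 6 (7).
From stop 6: distances to unvisited — stop 1=3, stop 3=5, stop 7=23, stop 4=27. Nearest is stop 1 (3).
From stop 1: distances to unvisited — stop 3=2, stop 7=22, stop 4=26. Nearest is stop 3 (2).
From stop 3: distances to unvisited — stop 7=20, stop 4=24. Nearest is stop 7 (20).
From stop 7: distances to unvisited — stop 4=4. Nearest is stop 4 (4).
Return stop 4→Depot: 13.
Total = 10 + 9 + 7 + 3 + 2 + 20 + 4 + 13 = 68.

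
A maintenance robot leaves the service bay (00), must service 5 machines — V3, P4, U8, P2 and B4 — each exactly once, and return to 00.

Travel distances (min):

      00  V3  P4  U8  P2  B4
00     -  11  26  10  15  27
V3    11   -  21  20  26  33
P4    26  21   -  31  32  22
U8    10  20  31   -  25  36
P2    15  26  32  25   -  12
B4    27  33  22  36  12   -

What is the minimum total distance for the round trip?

100 min — the shortest possible round trip.

With 5 stops there are 5!/2 = 60 distinct round trips (a route and its reverse cost the same).
00 - V3 - P4 - U8 - P2 - B4 - 00: 11+21+31+25+12+27 = 127
00 - V3 - P4 - U8 - B4 - P2 - 00: 11+21+31+36+12+15 = 126
00 - V3 - P4 - P2 - U8 - B4 - 00: 11+21+32+25+36+27 = 152
00 - V3 - P4 - P2 - B4 - U8 - 00: 11+21+32+12+36+10 = 122
00 - V3 - P4 - B4 - U8 - P2 - 00: 11+21+22+36+25+15 = 130
00 - V3 - P4 - B4 - P2 - U8 - 00: 11+21+22+12+25+10 = 101
00 - V3 - U8 - P4 - P2 - B4 - 00: 11+20+31+32+12+27 = 133
00 - V3 - U8 - P4 - B4 - P2 - 00: 11+20+31+22+12+15 = 111
00 - V3 - U8 - P2 - P4 - B4 - 00: 11+20+25+32+22+27 = 137
00 - V3 - U8 - P2 - B4 - P4 - 00: 11+20+25+12+22+26 = 116
00 - V3 - U8 - B4 - P4 - P2 - 00: 11+20+36+22+32+15 = 136
00 - V3 - U8 - B4 - P2 - P4 - 00: 11+20+36+12+32+26 = 137
00 - V3 - P2 - P4 - U8 - B4 - 00: 11+26+32+31+36+27 = 163
00 - V3 - P2 - P4 - B4 - U8 - 00: 11+26+32+22+36+10 = 137
… (46 more)
00 - U8 - V3 - P4 - B4 - P2 - 00: 10+20+21+22+12+15 = 100  ← best
The minimum is 100.
One optimal route: 00 → U8 → V3 → P4 → B4 → P2 → 00 (or its reverse).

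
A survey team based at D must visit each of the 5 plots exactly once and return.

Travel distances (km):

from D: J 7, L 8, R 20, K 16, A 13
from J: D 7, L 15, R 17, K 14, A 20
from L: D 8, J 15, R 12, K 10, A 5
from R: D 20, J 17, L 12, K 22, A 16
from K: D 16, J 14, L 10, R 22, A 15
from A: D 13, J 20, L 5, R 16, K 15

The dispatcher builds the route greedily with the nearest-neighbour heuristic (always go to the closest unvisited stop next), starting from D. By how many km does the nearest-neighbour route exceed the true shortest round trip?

1 km longer than the optimal tour.

D: J=7, L=8, A=13, K=16, R=20 ⇒ J
J: K=14, L=15, R=17, A=20 ⇒ K
K: L=10, A=15, R=22 ⇒ L
L: A=5, R=12 ⇒ A
A: R=16 ⇒ R
NN route D → J → K → L → A → R → D costs 72.
Optimal: D → J → R → A → L → K → D costs 71 (by enumerating all 60 distinct tours).
Excess = 72 − 71 = 1.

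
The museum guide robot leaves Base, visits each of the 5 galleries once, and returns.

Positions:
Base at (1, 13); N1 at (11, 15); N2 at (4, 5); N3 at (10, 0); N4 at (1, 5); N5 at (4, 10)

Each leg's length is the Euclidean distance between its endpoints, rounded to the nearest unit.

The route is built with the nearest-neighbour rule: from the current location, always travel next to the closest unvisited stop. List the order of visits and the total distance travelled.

Base → [N5:4 / N4:8 / N2:9 / N1:10 / N3:16] → N5 (4)
N5 → [N2:5 / N4:6 / N1:9 / N3:12] → N2 (5)
N2 → [N4:3 / N3:8 / N1:12] → N4 (3)
N4 → [N3:10 / N1:14] → N3 (10)
N3 → [N1:15] → N1 (15)
Return N1→Base: 10.
Total = 4 + 5 + 3 + 10 + 15 + 10 = 47.

47 along Base → N5 → N2 → N4 → N3 → N1 → Base.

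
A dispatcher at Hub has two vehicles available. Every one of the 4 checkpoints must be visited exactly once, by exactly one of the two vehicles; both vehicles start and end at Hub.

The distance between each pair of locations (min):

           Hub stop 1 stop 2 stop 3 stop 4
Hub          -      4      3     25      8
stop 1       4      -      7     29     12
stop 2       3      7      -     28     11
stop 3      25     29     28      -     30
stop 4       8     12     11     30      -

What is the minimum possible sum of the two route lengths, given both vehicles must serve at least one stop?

77 min — the smallest possible combined total.

Check every non-empty split of the stops between the two vehicles; for each half take its own optimal tour:
  {stop 1} + {stop 2, stop 3, stop 4}: 8 + 69 = 77
  {stop 2} + {stop 1, stop 3, stop 4}: 6 + 71 = 77
  {stop 1, stop 2} + {stop 3, stop 4}: 14 + 63 = 77
  {stop 3} + {stop 1, stop 2, stop 4}: 50 + 30 = 80
  {stop 1, stop 3} + {stop 2, stop 4}: 58 + 22 = 80
  {stop 2, stop 3} + {stop 1, stop 4}: 56 + 24 = 80
  … (7 splits in total)
Best: vehicle 1 Hub → stop 1 → Hub = 8; vehicle 2 Hub → stop 2 → stop 3 → stop 4 → Hub = 69; combined 77.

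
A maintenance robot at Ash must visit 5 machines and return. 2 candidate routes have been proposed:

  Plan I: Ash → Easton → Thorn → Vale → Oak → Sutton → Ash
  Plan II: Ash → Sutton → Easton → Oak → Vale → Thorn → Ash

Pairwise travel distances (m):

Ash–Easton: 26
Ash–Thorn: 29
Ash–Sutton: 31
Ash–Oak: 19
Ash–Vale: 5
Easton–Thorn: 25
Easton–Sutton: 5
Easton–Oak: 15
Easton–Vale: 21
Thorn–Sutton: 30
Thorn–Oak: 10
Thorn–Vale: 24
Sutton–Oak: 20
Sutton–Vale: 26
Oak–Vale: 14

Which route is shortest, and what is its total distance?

Plan I: 26 + 25 + 24 + 14 + 20 + 31 = 140
Plan II: 31 + 5 + 15 + 14 + 24 + 29 = 118

118 m — Plan II is the shortest.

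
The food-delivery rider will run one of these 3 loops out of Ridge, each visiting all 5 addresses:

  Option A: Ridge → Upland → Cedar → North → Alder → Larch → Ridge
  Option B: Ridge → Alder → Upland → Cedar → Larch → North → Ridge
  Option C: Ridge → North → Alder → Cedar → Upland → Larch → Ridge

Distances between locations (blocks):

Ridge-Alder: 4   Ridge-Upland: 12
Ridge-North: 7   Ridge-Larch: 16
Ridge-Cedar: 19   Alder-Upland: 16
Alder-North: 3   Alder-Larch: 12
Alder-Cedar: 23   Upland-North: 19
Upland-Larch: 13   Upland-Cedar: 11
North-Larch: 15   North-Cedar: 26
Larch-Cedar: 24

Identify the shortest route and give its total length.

Shortest is Option C, total 73 blocks.

Option A: 12 + 11 + 26 + 3 + 12 + 16 = 80
Option B: 4 + 16 + 11 + 24 + 15 + 7 = 77
Option C: 7 + 3 + 23 + 11 + 13 + 16 = 73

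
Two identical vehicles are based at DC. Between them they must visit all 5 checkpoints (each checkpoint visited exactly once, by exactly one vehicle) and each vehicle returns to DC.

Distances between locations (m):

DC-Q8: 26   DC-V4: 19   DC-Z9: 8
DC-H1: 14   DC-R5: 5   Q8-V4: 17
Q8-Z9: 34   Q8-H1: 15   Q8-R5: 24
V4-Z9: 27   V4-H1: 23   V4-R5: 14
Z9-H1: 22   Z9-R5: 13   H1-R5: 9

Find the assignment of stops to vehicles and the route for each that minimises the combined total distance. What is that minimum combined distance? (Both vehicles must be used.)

Try each way of splitting the stops between the two vehicles (each non-empty) and, for each split, find the best tour for each vehicle:
  {Q8} + {V4, Z9, H1, R5}: 52 + 72 = 124
  {V4} + {Q8, Z9, H1, R5}: 38 + 71 = 109
  {Q8, V4} + {Z9, H1, R5}: 62 + 44 = 106
  {Z9} + {Q8, V4, H1, R5}: 16 + 65 = 81
  {Q8, Z9} + {V4, H1, R5}: 68 + 56 = 124
  {V4, Z9} + {Q8, H1, R5}: 54 + 55 = 109
  … (15 splits in total)
Best: vehicle 1 DC → Z9 → DC = 16; vehicle 2 DC → V4 → Q8 → H1 → R5 → DC = 65; combined 81.

Minimum combined distance: 81 m.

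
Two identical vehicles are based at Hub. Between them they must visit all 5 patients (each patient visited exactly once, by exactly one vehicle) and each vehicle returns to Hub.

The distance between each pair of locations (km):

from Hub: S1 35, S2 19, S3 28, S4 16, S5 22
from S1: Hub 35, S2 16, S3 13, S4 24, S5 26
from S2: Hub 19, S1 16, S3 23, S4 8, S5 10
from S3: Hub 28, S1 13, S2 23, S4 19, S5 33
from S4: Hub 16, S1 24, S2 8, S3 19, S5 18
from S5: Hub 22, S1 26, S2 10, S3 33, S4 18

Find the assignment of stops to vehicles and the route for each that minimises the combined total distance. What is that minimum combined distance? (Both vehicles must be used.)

121 km — the smallest possible combined total.

Check every non-empty split of the stops between the two vehicles; for each half take its own optimal tour:
  {S1} + {S2, S3, S4, S5}: 70 + 87 = 157
  {S2} + {S1, S3, S4, S5}: 38 + 96 = 134
  {S1, S2} + {S3, S4, S5}: 70 + 87 = 157
  {S3} + {S1, S2, S4, S5}: 56 + 88 = 144
  {S1, S3} + {S2, S4, S5}: 76 + 56 = 132
  {S2, S3} + {S1, S4, S5}: 70 + 88 = 158
  … (15 splits in total)
  {S4} + {S1, S2, S3, S5}: 32 + 89 = 121  ← best
Best: vehicle 1 Hub → S4 → Hub = 32; vehicle 2 Hub → S3 → S1 → S2 → S5 → Hub = 89; combined 121.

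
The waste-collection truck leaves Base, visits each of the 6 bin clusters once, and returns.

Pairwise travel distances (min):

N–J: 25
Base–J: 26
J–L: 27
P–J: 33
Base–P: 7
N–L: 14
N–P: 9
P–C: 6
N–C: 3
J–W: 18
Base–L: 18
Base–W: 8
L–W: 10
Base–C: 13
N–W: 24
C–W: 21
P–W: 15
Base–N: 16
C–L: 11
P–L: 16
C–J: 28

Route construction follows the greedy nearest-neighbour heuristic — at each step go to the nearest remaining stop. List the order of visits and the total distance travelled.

At Base the remaining stops are P 7, W 8, C 13, N 16, L 18, J 26; go to P.
At P the remaining stops are C 6, N 9, W 15, L 16, J 33; go to C.
At C the remaining stops are N 3, L 11, W 21, J 28; go to N.
At N the remaining stops are L 14, W 24, J 25; go to L.
At L the remaining stops are W 10, J 27; go to W.
At W the remaining stops are J 18; go to J.
Return J→Base: 26.
Total = 7 + 6 + 3 + 14 + 10 + 18 + 26 = 84.

Nearest-neighbour total = 84 min; route Base → P → C → N → L → W → J → Base.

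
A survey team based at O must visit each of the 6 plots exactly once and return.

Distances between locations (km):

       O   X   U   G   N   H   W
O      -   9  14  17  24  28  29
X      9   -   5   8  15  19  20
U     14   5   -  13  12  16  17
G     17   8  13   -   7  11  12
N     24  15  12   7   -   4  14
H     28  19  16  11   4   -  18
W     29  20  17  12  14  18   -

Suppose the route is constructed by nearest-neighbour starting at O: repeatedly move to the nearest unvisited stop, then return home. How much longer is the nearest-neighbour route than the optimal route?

Excess over optimum: 5 km.

O: X=9, U=14, G=17, N=24, H=28, W=29 ⇒ X
X: U=5, G=8, N=15, H=19, W=20 ⇒ U
U: N=12, G=13, H=16, W=17 ⇒ N
N: H=4, G=7, W=14 ⇒ H
H: G=11, W=18 ⇒ G
G: W=12 ⇒ W
NN route O → X → U → N → H → G → W → O costs 82.
Optimal: O → X → U → N → H → W → G → O costs 77 (by enumerating all 360 distinct tours).
Excess = 82 − 77 = 5.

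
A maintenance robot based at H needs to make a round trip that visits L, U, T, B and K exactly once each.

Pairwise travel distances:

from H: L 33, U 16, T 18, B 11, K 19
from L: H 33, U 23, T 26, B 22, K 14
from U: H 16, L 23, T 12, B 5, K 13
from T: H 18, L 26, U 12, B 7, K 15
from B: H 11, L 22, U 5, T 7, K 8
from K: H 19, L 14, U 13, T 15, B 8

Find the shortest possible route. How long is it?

86 — the shortest possible round trip.

There are 60 distinct closed tours to check (reversals are equivalent).
H-L-U-T-B-K-H: 33+23+12+7+8+19 = 102
H-L-U-T-K-B-H: 33+23+12+15+8+11 = 102
H-L-U-B-T-K-H: 33+23+5+7+15+19 = 102
H-L-U-B-K-T-H: 33+23+5+8+15+18 = 102
H-L-U-K-T-B-H: 33+23+13+15+7+11 = 102
H-L-U-K-B-T-H: 33+23+13+8+7+18 = 102
H-L-T-U-B-K-H: 33+26+12+5+8+19 = 103
H-L-T-U-K-B-H: 33+26+12+13+8+11 = 103
H-L-T-B-U-K-H: 33+26+7+5+13+19 = 103
H-L-T-B-K-U-H: 33+26+7+8+13+16 = 103
H-L-T-K-U-B-H: 33+26+15+13+5+11 = 103
H-L-T-K-B-U-H: 33+26+15+8+5+16 = 103
H-L-B-U-T-K-H: 33+22+5+12+15+19 = 106
H-L-B-U-K-T-H: 33+22+5+13+15+18 = 106
… (46 more)
H-U-L-K-T-B-H: 16+23+14+15+7+11 = 86  ← best
The minimum is 86.
One optimal route: H → U → L → K → T → B → H (or its reverse).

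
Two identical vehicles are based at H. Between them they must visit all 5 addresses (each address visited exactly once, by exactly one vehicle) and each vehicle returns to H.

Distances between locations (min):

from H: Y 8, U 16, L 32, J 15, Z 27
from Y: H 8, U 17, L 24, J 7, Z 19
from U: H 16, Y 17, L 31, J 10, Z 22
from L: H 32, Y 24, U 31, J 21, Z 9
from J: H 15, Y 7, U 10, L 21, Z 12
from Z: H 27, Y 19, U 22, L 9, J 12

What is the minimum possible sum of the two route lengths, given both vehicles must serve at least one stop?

There are 2^4 − 1 = 15 ways to divide the 5 stops into two non-empty groups. For each, the best each vehicle can do is its own shortest tour through its group:
  {Y} + {U, L, J, Z}: 16 + 79 = 95
  {U} + {Y, L, J, Z}: 32 + 68 = 100
  {Y, U} + {L, J, Z}: 41 + 68 = 109
  {L} + {Y, U, J, Z}: 64 + 65 = 129
  {Y, L} + {U, J, Z}: 64 + 65 = 129
  {U, L} + {Y, J, Z}: 79 + 54 = 133
  … (15 splits in total)
Best: vehicle 1 H → Y → H = 16; vehicle 2 H → U → J → Z → L → H = 79; combined 95.

95 min — the smallest possible combined total.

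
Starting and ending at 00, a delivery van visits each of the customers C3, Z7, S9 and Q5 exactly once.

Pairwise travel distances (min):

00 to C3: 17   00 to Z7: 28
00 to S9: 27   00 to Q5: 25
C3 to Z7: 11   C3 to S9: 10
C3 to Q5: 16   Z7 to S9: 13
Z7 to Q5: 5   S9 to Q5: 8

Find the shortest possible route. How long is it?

Minimum total distance: 68 min.

00 - C3 - Z7 - S9 - Q5 - 00: 17+11+13+8+25 = 74
00 - C3 - Z7 - Q5 - S9 - 00: 17+11+5+8+27 = 68
00 - C3 - S9 - Z7 - Q5 - 00: 17+10+13+5+25 = 70
00 - C3 - S9 - Q5 - Z7 - 00: 17+10+8+5+28 = 68
00 - C3 - Q5 - Z7 - S9 - 00: 17+16+5+13+27 = 78
00 - C3 - Q5 - S9 - Z7 - 00: 17+16+8+13+28 = 82
00 - Z7 - C3 - S9 - Q5 - 00: 28+11+10+8+25 = 82
00 - Z7 - C3 - Q5 - S9 - 00: 28+11+16+8+27 = 90
00 - Z7 - S9 - C3 - Q5 - 00: 28+13+10+16+25 = 92
00 - Z7 - Q5 - C3 - S9 - 00: 28+5+16+10+27 = 86
00 - S9 - C3 - Z7 - Q5 - 00: 27+10+11+5+25 = 78
00 - S9 - Z7 - C3 - Q5 - 00: 27+13+11+16+25 = 92
The minimum is 68.
One optimal route: 00 → C3 → Z7 → Q5 → S9 → 00 (or its reverse).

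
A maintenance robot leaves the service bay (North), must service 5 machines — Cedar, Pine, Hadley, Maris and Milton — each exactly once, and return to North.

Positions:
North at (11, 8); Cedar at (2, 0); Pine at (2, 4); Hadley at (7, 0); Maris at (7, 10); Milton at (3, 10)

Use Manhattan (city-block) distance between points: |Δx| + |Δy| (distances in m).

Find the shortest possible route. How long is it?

There are 60 distinct closed tours to check (reversals are equivalent).
North - Cedar - Pine - Hadley - Maris - Milton - North: 17+4+9+10+4+10 = 54
North - Cedar - Pine - Hadley - Milton - Maris - North: 17+4+9+14+4+6 = 54
North - Cedar - Pine - Maris - Hadley - Milton - North: 17+4+11+10+14+10 = 66
North - Cedar - Pine - Maris - Milton - Hadley - North: 17+4+11+4+14+12 = 62
North - Cedar - Pine - Milton - Hadley - Maris - North: 17+4+7+14+10+6 = 58
North - Cedar - Pine - Milton - Maris - Hadley - North: 17+4+7+4+10+12 = 54
North - Cedar - Hadley - Pine - Maris - Milton - North: 17+5+9+11+4+10 = 56
North - Cedar - Hadley - Pine - Milton - Maris - North: 17+5+9+7+4+6 = 48
North - Cedar - Hadley - Maris - Pine - Milton - North: 17+5+10+11+7+10 = 60
North - Cedar - Hadley - Maris - Milton - Pine - North: 17+5+10+4+7+13 = 56
North - Cedar - Hadley - Milton - Pine - Maris - North: 17+5+14+7+11+6 = 60
North - Cedar - Hadley - Milton - Maris - Pine - North: 17+5+14+4+11+13 = 64
North - Cedar - Maris - Pine - Hadley - Milton - North: 17+15+11+9+14+10 = 76
North - Cedar - Maris - Pine - Milton - Hadley - North: 17+15+11+7+14+12 = 76
… (46 more)
North - Hadley - Cedar - Pine - Milton - Maris - North: 12+5+4+7+4+6 = 38  ← best
The minimum is 38.
One optimal route: North → Hadley → Cedar → Pine → Milton → Maris → North (or its reverse).

Shortest round trip = 38 m.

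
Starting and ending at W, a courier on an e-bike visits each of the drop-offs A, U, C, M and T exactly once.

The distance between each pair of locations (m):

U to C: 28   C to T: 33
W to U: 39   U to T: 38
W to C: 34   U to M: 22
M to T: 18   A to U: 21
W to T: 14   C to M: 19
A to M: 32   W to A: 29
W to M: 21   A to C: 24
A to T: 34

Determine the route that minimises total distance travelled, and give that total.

Minimum total distance: 129 m.

There are 60 distinct closed tours to check (reversals are equivalent).
W → A → U → C → M → T → W: 29+21+28+19+18+14 = 129
W → A → U → C → T → M → W: 29+21+28+33+18+21 = 150
W → A → U → M → C → T → W: 29+21+22+19+33+14 = 138
W → A → U → M → T → C → W: 29+21+22+18+33+34 = 157
W → A → U → T → C → M → W: 29+21+38+33+19+21 = 161
W → A → U → T → M → C → W: 29+21+38+18+19+34 = 159
W → A → C → U → M → T → W: 29+24+28+22+18+14 = 135
W → A → C → U → T → M → W: 29+24+28+38+18+21 = 158
W → A → C → M → U → T → W: 29+24+19+22+38+14 = 146
W → A → C → M → T → U → W: 29+24+19+18+38+39 = 167
W → A → C → T → U → M → W: 29+24+33+38+22+21 = 167
W → A → C → T → M → U → W: 29+24+33+18+22+39 = 165
W → A → M → U → C → T → W: 29+32+22+28+33+14 = 158
W → A → M → U → T → C → W: 29+32+22+38+33+34 = 188
… (46 more)
The minimum is 129.
One optimal route: W → A → U → C → M → T → W (or its reverse).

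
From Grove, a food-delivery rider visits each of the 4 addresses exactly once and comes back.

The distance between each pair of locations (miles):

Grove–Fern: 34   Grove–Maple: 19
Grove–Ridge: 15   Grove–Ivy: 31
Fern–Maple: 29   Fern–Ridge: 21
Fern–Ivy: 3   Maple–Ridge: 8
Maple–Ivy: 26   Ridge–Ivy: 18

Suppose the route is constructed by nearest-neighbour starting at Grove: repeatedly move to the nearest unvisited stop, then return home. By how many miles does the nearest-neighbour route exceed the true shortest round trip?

Grove: Ridge=15, Maple=19, Ivy=31, Fern=34 ⇒ Ridge
Ridge: Maple=8, Ivy=18, Fern=21 ⇒ Maple
Maple: Ivy=26, Fern=29 ⇒ Ivy
Ivy: Fern=3 ⇒ Fern
NN route Grove → Ridge → Maple → Ivy → Fern → Grove costs 86.
Optimal: Grove → Fern → Ivy → Ridge → Maple → Grove costs 82 (by enumerating all 12 distinct tours).
Excess = 86 − 82 = 4.

4 miles longer than the optimal tour.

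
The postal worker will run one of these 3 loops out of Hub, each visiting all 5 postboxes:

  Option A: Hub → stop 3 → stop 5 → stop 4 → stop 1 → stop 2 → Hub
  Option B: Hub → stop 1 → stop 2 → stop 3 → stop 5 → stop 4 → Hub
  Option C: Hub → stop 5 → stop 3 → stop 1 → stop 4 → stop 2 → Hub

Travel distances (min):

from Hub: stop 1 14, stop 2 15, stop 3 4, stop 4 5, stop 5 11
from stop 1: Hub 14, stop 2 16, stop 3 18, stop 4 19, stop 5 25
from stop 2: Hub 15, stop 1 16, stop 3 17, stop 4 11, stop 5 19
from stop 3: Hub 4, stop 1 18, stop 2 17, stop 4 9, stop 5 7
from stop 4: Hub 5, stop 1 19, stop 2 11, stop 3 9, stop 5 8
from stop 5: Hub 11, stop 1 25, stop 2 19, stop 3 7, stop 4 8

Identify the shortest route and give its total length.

67 min — Option B is the shortest.

Option A: 4 + 7 + 8 + 19 + 16 + 15 = 69
Option B: 14 + 16 + 17 + 7 + 8 + 5 = 67
Option C: 11 + 7 + 18 + 19 + 11 + 15 = 81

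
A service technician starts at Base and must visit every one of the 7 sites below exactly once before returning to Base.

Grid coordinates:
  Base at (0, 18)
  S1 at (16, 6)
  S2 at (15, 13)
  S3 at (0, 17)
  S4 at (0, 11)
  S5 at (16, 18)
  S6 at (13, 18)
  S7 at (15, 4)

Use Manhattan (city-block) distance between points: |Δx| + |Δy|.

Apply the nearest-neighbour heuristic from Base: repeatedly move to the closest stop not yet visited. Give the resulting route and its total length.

80 along Base → S3 → S4 → S2 → S5 → S6 → S1 → S7 → Base.

At Base the remaining stops are S3 1, S4 7, S6 13, S5 16, S2 20, S1 28, S7 29; go to S3.
At S3 the remaining stops are S4 6, S6 14, S5 17, S2 19, S1 27, S7 28; go to S4.
At S4 the remaining stops are S2 17, S6 20, S1 21, S7 22, S5 23; go to S2.
At S2 the remaining stops are S5 6, S6 7, S1 8, S7 9; go to S5.
At S5 the remaining stops are S6 3, S1 12, S7 15; go to S6.
At S6 the remaining stops are S1 15, S7 16; go to S1.
At S1 the remaining stops are S7 3; go to S7.
Return S7→Base: 29.
Total = 1 + 6 + 17 + 6 + 3 + 15 + 3 + 29 = 80.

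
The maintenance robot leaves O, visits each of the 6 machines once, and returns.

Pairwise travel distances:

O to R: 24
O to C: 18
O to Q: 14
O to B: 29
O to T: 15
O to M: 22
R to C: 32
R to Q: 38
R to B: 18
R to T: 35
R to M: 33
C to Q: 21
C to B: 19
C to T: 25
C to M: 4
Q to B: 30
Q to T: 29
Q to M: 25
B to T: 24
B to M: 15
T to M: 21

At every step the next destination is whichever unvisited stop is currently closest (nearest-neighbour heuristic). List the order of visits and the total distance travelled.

O → [Q:14 / T:15 / C:18 / M:22 / R:24 / B:29] → Q (14)
Q → [C:21 / M:25 / T:29 / B:30 / R:38] → C (21)
C → [M:4 / B:19 / T:25 / R:32] → M (4)
M → [B:15 / T:21 / R:33] → B (15)
B → [R:18 / T:24] → R (18)
R → [T:35] → T (35)
Return T→O: 15.
Total = 14 + 21 + 4 + 15 + 18 + 35 + 15 = 122.

122 along O → Q → C → M → B → R → T → O.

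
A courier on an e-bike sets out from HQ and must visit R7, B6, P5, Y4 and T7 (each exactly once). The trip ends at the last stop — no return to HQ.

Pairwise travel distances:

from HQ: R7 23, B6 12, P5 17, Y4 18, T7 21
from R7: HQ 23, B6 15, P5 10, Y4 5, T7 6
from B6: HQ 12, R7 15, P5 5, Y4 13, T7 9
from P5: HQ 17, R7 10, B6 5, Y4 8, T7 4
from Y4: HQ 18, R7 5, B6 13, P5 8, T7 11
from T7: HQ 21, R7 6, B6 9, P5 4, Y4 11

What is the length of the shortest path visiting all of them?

32 — the minimum one-way total.

There are 5! = 120 possible orderings.
HQ - R7 - B6 - P5 - Y4 - T7: 23+15+5+8+11 = 62
HQ - R7 - B6 - P5 - T7 - Y4: 23+15+5+4+11 = 58
HQ - R7 - B6 - Y4 - P5 - T7: 23+15+13+8+4 = 63
HQ - R7 - B6 - Y4 - T7 - P5: 23+15+13+11+4 = 66
HQ - R7 - B6 - T7 - P5 - Y4: 23+15+9+4+8 = 59
HQ - R7 - B6 - T7 - Y4 - P5: 23+15+9+11+8 = 66
HQ - R7 - P5 - B6 - Y4 - T7: 23+10+5+13+11 = 62
HQ - R7 - P5 - B6 - T7 - Y4: 23+10+5+9+11 = 58
HQ - R7 - P5 - Y4 - B6 - T7: 23+10+8+13+9 = 63
HQ - R7 - P5 - Y4 - T7 - B6: 23+10+8+11+9 = 61
HQ - R7 - P5 - T7 - B6 - Y4: 23+10+4+9+13 = 59
HQ - R7 - P5 - T7 - Y4 - B6: 23+10+4+11+13 = 61
HQ - R7 - Y4 - B6 - P5 - T7: 23+5+13+5+4 = 50
HQ - R7 - Y4 - B6 - T7 - P5: 23+5+13+9+4 = 54
… (106 more)
HQ - B6 - P5 - T7 - R7 - Y4: 12+5+4+6+5 = 32  ← best
The minimum is 32.
One shortest path: HQ → B6 → P5 → T7 → R7 → Y4.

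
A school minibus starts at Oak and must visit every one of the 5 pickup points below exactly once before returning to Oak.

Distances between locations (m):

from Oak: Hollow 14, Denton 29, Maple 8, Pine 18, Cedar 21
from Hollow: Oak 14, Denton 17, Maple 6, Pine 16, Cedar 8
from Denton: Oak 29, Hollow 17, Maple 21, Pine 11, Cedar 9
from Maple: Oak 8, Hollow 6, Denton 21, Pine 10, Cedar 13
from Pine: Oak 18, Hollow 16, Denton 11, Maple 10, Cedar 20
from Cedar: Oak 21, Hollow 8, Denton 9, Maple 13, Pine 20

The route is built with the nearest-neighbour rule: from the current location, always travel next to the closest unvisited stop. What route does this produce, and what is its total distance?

Total distance 60 m via the nearest-neighbour route Oak → Maple → Hollow → Cedar → Denton → Pine → Oak.

From Oak: distances to unvisited — Maple=8, Hollow=14, Pine=18, Cedar=21, Denton=29. Nearest is Maple (8).
From Maple: distances to unvisited — Hollow=6, Pine=10, Cedar=13, Denton=21. Nearest is Hollow (6).
From Hollow: distances to unvisited — Cedar=8, Pine=16, Denton=17. Nearest is Cedar (8).
From Cedar: distances to unvisited — Denton=9, Pine=20. Nearest is Denton (9).
From Denton: distances to unvisited — Pine=11. Nearest is Pine (11).
Return Pine→Oak: 18.
Total = 8 + 6 + 8 + 9 + 11 + 18 = 60.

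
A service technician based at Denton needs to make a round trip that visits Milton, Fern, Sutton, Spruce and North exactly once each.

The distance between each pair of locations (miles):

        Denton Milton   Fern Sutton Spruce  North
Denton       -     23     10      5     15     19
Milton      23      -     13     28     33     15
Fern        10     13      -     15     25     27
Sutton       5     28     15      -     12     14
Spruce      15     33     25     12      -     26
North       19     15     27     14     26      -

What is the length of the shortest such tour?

Minimum total distance: 79 miles.

Denton→Milton→Fern→Sutton→Spruce→North→Denton: 23+13+15+12+26+19 = 108
Denton→Milton→Fern→Sutton→North→Spruce→Denton: 23+13+15+14+26+15 = 106
Denton→Milton→Fern→Spruce→Sutton→North→Denton: 23+13+25+12+14+19 = 106
Denton→Milton→Fern→Spruce→North→Sutton→Denton: 23+13+25+26+14+5 = 106
Denton→Milton→Fern→North→Sutton→Spruce→Denton: 23+13+27+14+12+15 = 104
Denton→Milton→Fern→North→Spruce→Sutton→Denton: 23+13+27+26+12+5 = 106
Denton→Milton→Sutton→Fern→Spruce→North→Denton: 23+28+15+25+26+19 = 136
Denton→Milton→Sutton→Fern→North→Spruce→Denton: 23+28+15+27+26+15 = 134
Denton→Milton→Sutton→Spruce→Fern→North→Denton: 23+28+12+25+27+19 = 134
Denton→Milton→Sutton→Spruce→North→Fern→Denton: 23+28+12+26+27+10 = 126
Denton→Milton→Sutton→North→Fern→Spruce→Denton: 23+28+14+27+25+15 = 132
Denton→Milton→Sutton→North→Spruce→Fern→Denton: 23+28+14+26+25+10 = 126
Denton→Milton→Spruce→Fern→Sutton→North→Denton: 23+33+25+15+14+19 = 129
Denton→Milton→Spruce→Fern→North→Sutton→Denton: 23+33+25+27+14+5 = 127
… (46 more)
Denton→Fern→Milton→North→Sutton→Spruce→Denton: 10+13+15+14+12+15 = 79  ← best
The minimum is 79.
One optimal route: Denton → Fern → Milton → North → Sutton → Spruce → Denton (or its reverse).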